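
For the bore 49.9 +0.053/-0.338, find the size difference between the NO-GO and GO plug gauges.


GO = nominal - lower_tol (smallest hole = maximum material condition)
GO = 49.9 - 0.338 = 49.562
NO-GO = nominal + upper_tol (largest hole = least material condition)
NO-GO = 49.9 + 0.053 = 49.953
spread = NO-GO - GO = 49.953 - 49.562 = 0.3910

0.3910


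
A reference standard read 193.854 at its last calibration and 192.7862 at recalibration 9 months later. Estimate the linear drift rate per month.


rate = (v2 - v1) / months
= (192.7862 - 193.854) / 9
= -1.0678 / 9
= -0.1186

-0.1186


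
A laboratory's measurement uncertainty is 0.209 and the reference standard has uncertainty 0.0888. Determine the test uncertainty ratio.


TUR = u_lab / u_ref
= 0.209 / 0.0888
= 2.3536

2.3536


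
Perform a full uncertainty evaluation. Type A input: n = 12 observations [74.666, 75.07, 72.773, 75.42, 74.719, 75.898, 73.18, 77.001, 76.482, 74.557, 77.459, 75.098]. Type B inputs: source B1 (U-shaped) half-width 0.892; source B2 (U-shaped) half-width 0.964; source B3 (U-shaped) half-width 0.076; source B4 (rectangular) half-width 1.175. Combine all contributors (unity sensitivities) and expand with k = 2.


mean = (74.666 + 75.07 + 72.773 + 75.42 + 74.719 + 75.898 + 73.18 + 77.001 + 76.482 + 74.557 + 77.459 + 75.098) / 12 = 75.19358333
s = sqrt(sum((x - mean)^2)/(n-1)) = 1.3965319
u_A = s / sqrt(n) = 1.3965319 / sqrt(12) = 0.40314403
u_B1 = 0.892 / sqrt(2) = 0.63073925
u_B2 = 0.964 / sqrt(2) = 0.68165094
u_B3 = 0.076 / sqrt(2) = 0.053740115
u_B4 = 1.175 / sqrt(3) = 0.67838657
uc = sqrt(0.40314403^2 + 0.63073925^2 + 0.68165094^2 + 0.053740115^2 + 0.67838657^2) = 1.2198776
U = k * uc = 2 * 1.2198776
U = 2.4398

2.4398


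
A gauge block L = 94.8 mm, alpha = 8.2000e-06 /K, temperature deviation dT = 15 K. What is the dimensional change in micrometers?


dL = L * alpha * dT
= 94.8 * 8.2000e-06 * 15
= 0.0116604 mm
dL_um = 0.0116604 * 1000 = 11.6604 um

11.6604


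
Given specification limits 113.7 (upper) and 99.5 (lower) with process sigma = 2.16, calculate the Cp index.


Cp = (USL - LSL) / (6 * sigma)
= (113.7 - 99.5) / (6 * 2.16)
= 14.2000 / 12.9600
= 1.0957

1.0957


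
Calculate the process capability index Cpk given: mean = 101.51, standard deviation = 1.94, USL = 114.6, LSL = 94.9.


Cpu = (USL - mean) / (3*sigma) = (114.6 - 101.51) / (3*1.94) = 2.2491
Cpl = (mean - LSL) / (3*sigma) = (101.51 - 94.9) / (3*1.94) = 1.1357
Cpk = min(Cpu, Cpl) = 1.1357

1.1357


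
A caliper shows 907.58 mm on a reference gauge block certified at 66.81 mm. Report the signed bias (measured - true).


Systematic error = measured - true
= 907.58 - 66.81
= 840.7700

840.7700


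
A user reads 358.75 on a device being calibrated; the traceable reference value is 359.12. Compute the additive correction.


Correction = standard - reading
= 359.12 - 358.75
= 0.3700

0.3700


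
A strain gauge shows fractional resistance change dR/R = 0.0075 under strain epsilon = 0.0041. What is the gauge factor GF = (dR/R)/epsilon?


GF = (dR/R) / epsilon
= 0.0075 / 0.0041
= 1.8293

1.8293


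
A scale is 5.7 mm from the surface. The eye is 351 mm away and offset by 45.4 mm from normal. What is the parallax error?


error = h * offset / d
= 5.7 * 45.4 / 351
= 0.7373

0.7373


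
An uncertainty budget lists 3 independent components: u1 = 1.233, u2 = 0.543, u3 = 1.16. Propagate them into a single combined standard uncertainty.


uc = sqrt(1.233^2 + 0.543^2 + 1.16^2)
uc = sqrt(3.160738)
uc = 1.7778

1.7778


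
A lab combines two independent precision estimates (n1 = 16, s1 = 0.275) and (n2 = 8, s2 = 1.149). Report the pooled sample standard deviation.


s_p = sqrt(((n1-1)*s1^2 + (n2-1)*s2^2) / (n1+n2-2))
numerator = (16-1)*0.275^2 + (8-1)*1.149^2 = 1.134375 + 9.241407 = 10.375782
denominator = 16 + 8 - 2 = 22
s_p^2 = 10.375782 / 22 = 0.47162645
s_p = sqrt(0.47162645) = 0.6868

0.6868


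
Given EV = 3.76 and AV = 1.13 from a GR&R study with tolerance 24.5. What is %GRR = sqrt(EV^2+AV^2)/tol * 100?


GRR = sqrt(EV^2 + AV^2) = sqrt(3.76^2 + 1.13^2) = 3.9261304
%GRR = GRR / tol * 100 = 3.9261304 / 24.5 * 100
%GRR = 16.0250

16.0250


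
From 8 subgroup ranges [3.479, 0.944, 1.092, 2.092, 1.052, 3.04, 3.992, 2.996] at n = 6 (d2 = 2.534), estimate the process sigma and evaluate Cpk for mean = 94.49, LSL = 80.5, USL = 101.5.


R_bar = (3.479 + 0.944 + 1.092 + 2.092 + 1.052 + 3.04 + 3.992 + 2.996) / 8 = 2.335875
sigma = R_bar / d2 = 2.335875 / 2.534 = 0.92181334
Cp = (USL - LSL)/(6*sigma) = (101.5 - 80.5)/(6*0.92181334) = 3.7969
Cpu = (101.5 - 94.49)/(3*0.92181334) = 2.5349
Cpl = (94.49 - 80.5)/(3*0.92181334) = 5.0589
Cpk = min(Cpu, Cpl) = 2.5349

2.5349


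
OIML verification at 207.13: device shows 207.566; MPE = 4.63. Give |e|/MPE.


e = indication - reference = 207.566 - 207.13 = 0.4360
|e| = 0.4360
ratio = |e| / MPE = 0.4360 / 4.63
ratio = 0.0942

0.0942


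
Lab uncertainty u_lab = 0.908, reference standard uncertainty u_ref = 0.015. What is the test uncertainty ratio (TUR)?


TUR = u_lab / u_ref
= 0.908 / 0.015
= 60.5333

60.5333


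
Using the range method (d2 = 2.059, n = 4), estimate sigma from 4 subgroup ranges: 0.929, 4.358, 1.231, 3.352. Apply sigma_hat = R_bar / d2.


R_bar = (0.929 + 4.358 + 1.231 + 3.352) / 4
R_bar = 9.87 / 4 = 2.4675
sigma_hat = R_bar / d2 = 2.4675 / 2.059 = 1.1984

1.1984


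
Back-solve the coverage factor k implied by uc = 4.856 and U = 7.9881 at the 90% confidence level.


k = U / uc
k = 7.9881 / 4.856
k = 1.645

1.645


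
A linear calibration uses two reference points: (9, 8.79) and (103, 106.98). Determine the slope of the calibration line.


slope = (y2 - y1) / (x2 - x1)
= (106.98 - 8.79) / (103 - 9)
= 98.1900 / 94
= 1.0446

1.0446


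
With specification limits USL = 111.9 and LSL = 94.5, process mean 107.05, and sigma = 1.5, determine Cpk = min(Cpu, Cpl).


Cpu = (USL - mean) / (3*sigma) = (111.9 - 107.05) / (3*1.5) = 1.0778
Cpl = (mean - LSL) / (3*sigma) = (107.05 - 94.5) / (3*1.5) = 2.7889
Cpk = min(Cpu, Cpl) = 1.0778

1.0778


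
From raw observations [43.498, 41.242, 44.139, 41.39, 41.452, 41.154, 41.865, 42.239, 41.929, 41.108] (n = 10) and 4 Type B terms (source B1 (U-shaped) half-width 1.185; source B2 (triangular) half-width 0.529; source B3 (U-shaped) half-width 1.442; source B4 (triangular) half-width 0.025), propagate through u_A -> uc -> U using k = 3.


mean = (43.498 + 41.242 + 44.139 + 41.39 + 41.452 + 41.154 + 41.865 + 42.239 + 41.929 + 41.108) / 10 = 42.0016
s = sqrt(sum((x - mean)^2)/(n-1)) = 1.0359126
u_A = s / sqrt(n) = 1.0359126 / sqrt(10) = 0.32758433
u_B1 = 1.185 / sqrt(2) = 0.83792154
u_B2 = 0.529 / sqrt(6) = 0.21596335
u_B3 = 1.442 / sqrt(2) = 1.019648
u_B4 = 0.025 / sqrt(6) = 0.010206207
uc = sqrt(0.32758433^2 + 0.83792154^2 + 0.21596335^2 + 1.019648^2 + 0.010206207^2) = 1.3768988
U = k * uc = 3 * 1.3768988
U = 4.1307

4.1307


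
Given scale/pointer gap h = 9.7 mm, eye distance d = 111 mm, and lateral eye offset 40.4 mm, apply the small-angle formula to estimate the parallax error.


error = h * offset / d
= 9.7 * 40.4 / 111
= 3.5305

3.5305


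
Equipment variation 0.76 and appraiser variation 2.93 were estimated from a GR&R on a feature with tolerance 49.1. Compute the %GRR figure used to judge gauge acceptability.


GRR = sqrt(EV^2 + AV^2) = sqrt(0.76^2 + 2.93^2) = 3.0269622
%GRR = GRR / tol * 100 = 3.0269622 / 49.1 * 100
%GRR = 6.1649

6.1649


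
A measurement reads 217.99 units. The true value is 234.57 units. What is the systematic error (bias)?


Systematic error = measured - true
= 217.99 - 234.57
= -16.5800

-16.5800


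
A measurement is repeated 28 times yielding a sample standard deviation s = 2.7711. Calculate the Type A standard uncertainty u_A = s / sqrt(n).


u_A = s / sqrt(n)
u_A = 2.7711 / sqrt(28)
u_A = 2.7711 / 5.2915026
u_A = 0.5237

0.5237


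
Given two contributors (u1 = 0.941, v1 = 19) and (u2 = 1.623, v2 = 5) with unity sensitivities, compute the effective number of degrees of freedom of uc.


uc = sqrt(u1^2 + u2^2) = sqrt(0.941^2 + 1.623^2) = 1.8760624
v_eff = uc^4 / (u1^4/v1 + u2^4/v2)
= 1.8760624^4 / (0.941^4/19 + 1.623^4/5)
= 12.387655 / 1.4289943
v_eff = 8.6688

8.6688


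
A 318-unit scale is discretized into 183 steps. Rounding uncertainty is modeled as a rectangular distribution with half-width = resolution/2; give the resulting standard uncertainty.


resolution = range / divisions
resolution = 318 / 183 = 1.7377049
u_res = resolution / (2*sqrt(3))
u_res = 1.7377049 / 3.4641016
u_res = 0.5016

0.5016


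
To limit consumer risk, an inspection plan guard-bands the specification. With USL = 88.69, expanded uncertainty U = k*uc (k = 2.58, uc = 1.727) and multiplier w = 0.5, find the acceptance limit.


U = k * uc = 2.58 * 1.727 = 4.45566
guard band g = w * U = 0.5 * 4.45566 = 2.22783
AL = USL - g = 88.69 - 2.22783
AL = 86.4622

86.4622


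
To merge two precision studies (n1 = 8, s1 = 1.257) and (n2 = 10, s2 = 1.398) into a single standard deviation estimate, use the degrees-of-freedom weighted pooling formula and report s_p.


s_p = sqrt(((n1-1)*s1^2 + (n2-1)*s2^2) / (n1+n2-2))
numerator = (8-1)*1.257^2 + (10-1)*1.398^2 = 11.060343 + 17.589636 = 28.649979
denominator = 8 + 10 - 2 = 16
s_p^2 = 28.649979 / 16 = 1.7906237
s_p = sqrt(1.7906237) = 1.3381

1.3381


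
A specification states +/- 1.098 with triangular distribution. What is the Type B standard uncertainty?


u_B = half_width / sqrt(6)
u_B = 1.098 / 2.4494897
u_B = 0.4483

0.4483


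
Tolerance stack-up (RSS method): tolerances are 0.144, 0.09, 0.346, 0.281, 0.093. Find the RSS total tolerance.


RSS = sqrt(0.144^2 + 0.09^2 + 0.346^2 + 0.281^2 + 0.093^2)
= sqrt(0.236162)
= 0.4860

0.4860


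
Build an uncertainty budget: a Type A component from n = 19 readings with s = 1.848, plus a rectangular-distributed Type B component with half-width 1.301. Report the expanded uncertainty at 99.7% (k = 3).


u_A = s / sqrt(n) = 1.848 / sqrt(19) = 0.42396028
u_B = half_width / sqrt(3) = 1.301 / sqrt(3) = 0.7511327
uc = sqrt(u_A^2 + u_B^2) = sqrt(0.42396028^2 + 0.7511327^2) = 0.8625211
U = k * uc = 3 * 0.8625211
U = 2.5876

2.5876


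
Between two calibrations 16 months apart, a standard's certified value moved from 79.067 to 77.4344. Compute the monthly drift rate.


rate = (v2 - v1) / months
= (77.4344 - 79.067) / 16
= -1.6326 / 16
= -0.1020

-0.1020


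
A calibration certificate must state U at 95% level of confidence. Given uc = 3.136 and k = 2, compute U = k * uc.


U = k * uc
U = 2 * 3.136
U = 6.2720

6.2720


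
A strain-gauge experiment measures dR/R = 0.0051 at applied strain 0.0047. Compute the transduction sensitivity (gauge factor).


GF = (dR/R) / epsilon
= 0.0051 / 0.0047
= 1.0851

1.0851


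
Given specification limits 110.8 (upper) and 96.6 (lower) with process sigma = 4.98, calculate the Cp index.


Cp = (USL - LSL) / (6 * sigma)
= (110.8 - 96.6) / (6 * 4.98)
= 14.2000 / 29.8800
= 0.4752

0.4752


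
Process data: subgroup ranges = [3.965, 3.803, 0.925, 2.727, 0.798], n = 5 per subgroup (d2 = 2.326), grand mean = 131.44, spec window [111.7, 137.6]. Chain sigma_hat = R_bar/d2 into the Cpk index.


R_bar = (3.965 + 3.803 + 0.925 + 2.727 + 0.798) / 5 = 2.4436
sigma = R_bar / d2 = 2.4436 / 2.326 = 1.0505589
Cp = (USL - LSL)/(6*sigma) = (137.6 - 111.7)/(6*1.0505589) = 4.1089
Cpu = (137.6 - 131.44)/(3*1.0505589) = 1.9545
Cpl = (131.44 - 111.7)/(3*1.0505589) = 6.2633
Cpk = min(Cpu, Cpl) = 1.9545

1.9545


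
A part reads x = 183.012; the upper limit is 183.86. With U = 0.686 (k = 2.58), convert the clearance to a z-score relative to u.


u = U / k = 0.686 / 2.58 = 0.26589147
margin = |USL - x| = |183.86 - 183.012| = 0.848
z = margin / u = 0.848 / 0.26589147
z = 3.1893

3.1893


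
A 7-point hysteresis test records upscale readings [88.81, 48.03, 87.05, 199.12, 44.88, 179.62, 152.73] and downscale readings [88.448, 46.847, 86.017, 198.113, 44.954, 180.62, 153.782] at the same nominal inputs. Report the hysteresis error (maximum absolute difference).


|88.81 - 88.448| = 0.3620
|48.03 - 46.847| = 1.1830
|87.05 - 86.017| = 1.0330
|199.12 - 198.113| = 1.0070
|44.88 - 44.954| = 0.0740
|179.62 - 180.62| = 1.0000
|152.73 - 153.782| = 1.0520
hysteresis = max(diffs) = 1.1830

1.1830


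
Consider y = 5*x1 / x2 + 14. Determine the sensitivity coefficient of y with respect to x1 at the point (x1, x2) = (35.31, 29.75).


y = 5*x1 / x2 + 14
dy/dx1 = 5/x2
Evaluate at x2 = 29.75: c1 = 5 / 29.75
c1 = 0.1681

0.1681


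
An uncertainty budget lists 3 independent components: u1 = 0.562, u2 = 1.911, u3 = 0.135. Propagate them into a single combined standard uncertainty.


uc = sqrt(0.562^2 + 1.911^2 + 0.135^2)
uc = sqrt(3.98599)
uc = 1.9965

1.9965


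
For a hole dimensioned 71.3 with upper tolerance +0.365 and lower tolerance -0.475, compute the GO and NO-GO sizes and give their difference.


GO = nominal - lower_tol (smallest hole = maximum material condition)
GO = 71.3 - 0.475 = 70.825
NO-GO = nominal + upper_tol (largest hole = least material condition)
NO-GO = 71.3 + 0.365 = 71.665
spread = NO-GO - GO = 71.665 - 70.825 = 0.8400

0.8400


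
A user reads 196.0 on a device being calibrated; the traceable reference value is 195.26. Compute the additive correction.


Correction = standard - reading
= 195.26 - 196.0
= -0.7400

-0.7400


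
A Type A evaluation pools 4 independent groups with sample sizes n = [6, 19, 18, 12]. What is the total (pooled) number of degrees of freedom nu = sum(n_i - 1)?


nu = sum_i (n_i - 1)
nu = ((6 - 1) + (19 - 1) + (18 - 1) + (12 - 1))
nu = 5 + 18 + 17 + 11
nu = 51

51


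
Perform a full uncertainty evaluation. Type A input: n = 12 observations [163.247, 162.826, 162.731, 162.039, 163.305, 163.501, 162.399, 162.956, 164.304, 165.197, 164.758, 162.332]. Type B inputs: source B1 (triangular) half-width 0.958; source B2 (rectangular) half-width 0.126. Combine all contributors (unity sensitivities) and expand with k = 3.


mean = (163.247 + 162.826 + 162.731 + 162.039 + 163.305 + 163.501 + 162.399 + 162.956 + 164.304 + 165.197 + 164.758 + 162.332) / 12 = 163.2995833
s = sqrt(sum((x - mean)^2)/(n-1)) = 0.99001106
u_A = s / sqrt(n) = 0.99001106 / sqrt(12) = 0.28579158
u_B1 = 0.958 / sqrt(6) = 0.39110186
u_B2 = 0.126 / sqrt(3) = 0.072746134
uc = sqrt(0.28579158^2 + 0.39110186^2 + 0.072746134^2) = 0.48982598
U = k * uc = 3 * 0.48982598
U = 1.4695

1.4695


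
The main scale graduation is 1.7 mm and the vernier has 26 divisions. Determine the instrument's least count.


LC = MSD / n_div
= 1.7 / 26
= 0.0654

0.0654


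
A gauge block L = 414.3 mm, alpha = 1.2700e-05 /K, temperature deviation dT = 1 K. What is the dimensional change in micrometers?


dL = L * alpha * dT
= 414.3 * 1.2700e-05 * 1
= 0.0052616 mm
dL_um = 0.0052616 * 1000 = 5.2616 um

5.2616


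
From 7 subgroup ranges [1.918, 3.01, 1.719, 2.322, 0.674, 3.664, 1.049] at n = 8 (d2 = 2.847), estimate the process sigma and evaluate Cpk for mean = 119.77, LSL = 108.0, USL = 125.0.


R_bar = (1.918 + 3.01 + 1.719 + 2.322 + 0.674 + 3.664 + 1.049) / 7 = 2.0508571
sigma = R_bar / d2 = 2.0508571 / 2.847 = 0.72035725
Cp = (USL - LSL)/(6*sigma) = (125.0 - 108.0)/(6*0.72035725) = 3.9332
Cpu = (125.0 - 119.77)/(3*0.72035725) = 2.4201
Cpl = (119.77 - 108.0)/(3*0.72035725) = 5.4464
Cpk = min(Cpu, Cpl) = 2.4201

2.4201


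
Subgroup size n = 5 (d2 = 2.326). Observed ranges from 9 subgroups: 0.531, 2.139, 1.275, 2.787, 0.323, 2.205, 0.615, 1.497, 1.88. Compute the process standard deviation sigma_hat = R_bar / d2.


R_bar = (0.531 + 2.139 + 1.275 + 2.787 + 0.323 + 2.205 + 0.615 + 1.497 + 1.88) / 9
R_bar = 13.252 / 9 = 1.4724444
sigma_hat = R_bar / d2 = 1.4724444 / 2.326 = 0.6330

0.6330


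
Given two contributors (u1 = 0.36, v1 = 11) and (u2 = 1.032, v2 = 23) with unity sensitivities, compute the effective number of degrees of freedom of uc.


uc = sqrt(u1^2 + u2^2) = sqrt(0.36^2 + 1.032^2) = 1.0929886
v_eff = uc^4 / (u1^4/v1 + u2^4/v2)
= 1.0929886^4 / (0.36^4/11 + 1.032^4/23)
= 1.4271267 / 0.050843277
v_eff = 28.0691

28.0691


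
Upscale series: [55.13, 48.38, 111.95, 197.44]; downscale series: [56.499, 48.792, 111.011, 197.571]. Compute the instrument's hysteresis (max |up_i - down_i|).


|55.13 - 56.499| = 1.3690
|48.38 - 48.792| = 0.4120
|111.95 - 111.011| = 0.9390
|197.44 - 197.571| = 0.1310
hysteresis = max(diffs) = 1.3690

1.3690


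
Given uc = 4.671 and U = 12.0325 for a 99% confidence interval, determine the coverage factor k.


k = U / uc
k = 12.0325 / 4.671
k = 2.576

2.576


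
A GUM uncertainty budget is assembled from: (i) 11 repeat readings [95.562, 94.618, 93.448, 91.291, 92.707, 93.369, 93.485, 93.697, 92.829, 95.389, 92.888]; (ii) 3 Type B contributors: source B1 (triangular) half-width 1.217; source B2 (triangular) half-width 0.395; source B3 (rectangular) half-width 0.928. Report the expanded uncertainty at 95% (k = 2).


mean = (95.562 + 94.618 + 93.448 + 91.291 + 92.707 + 93.369 + 93.485 + 93.697 + 92.829 + 95.389 + 92.888) / 11 = 93.57118182
s = sqrt(sum((x - mean)^2)/(n-1)) = 1.241232
u_A = s / sqrt(n) = 1.241232 / sqrt(11) = 0.37424553
u_B1 = 1.217 / sqrt(6) = 0.49683817
u_B2 = 0.395 / sqrt(6) = 0.16125807
u_B3 = 0.928 / sqrt(3) = 0.53578105
uc = sqrt(0.37424553^2 + 0.49683817^2 + 0.16125807^2 + 0.53578105^2) = 0.83664412
U = k * uc = 2 * 0.83664412
U = 1.6733

1.6733


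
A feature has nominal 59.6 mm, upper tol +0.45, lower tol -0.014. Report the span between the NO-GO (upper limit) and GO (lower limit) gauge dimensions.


GO = nominal - lower_tol (smallest hole = maximum material condition)
GO = 59.6 - 0.014 = 59.586
NO-GO = nominal + upper_tol (largest hole = least material condition)
NO-GO = 59.6 + 0.45 = 60.05
spread = NO-GO - GO = 60.05 - 59.586 = 0.4640

0.4640


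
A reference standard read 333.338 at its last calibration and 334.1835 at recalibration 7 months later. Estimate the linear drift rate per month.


rate = (v2 - v1) / months
= (334.1835 - 333.338) / 7
= 0.8455 / 7
= 0.1208

0.1208


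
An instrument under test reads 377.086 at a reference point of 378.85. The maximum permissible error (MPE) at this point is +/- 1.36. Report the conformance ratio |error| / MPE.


e = indication - reference = 377.086 - 378.85 = -1.7640
|e| = 1.7640
ratio = |e| / MPE = 1.7640 / 1.36
ratio = 1.2971

1.2971


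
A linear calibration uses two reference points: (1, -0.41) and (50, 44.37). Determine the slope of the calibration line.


slope = (y2 - y1) / (x2 - x1)
= (44.37 - -0.41) / (50 - 1)
= 44.7800 / 49
= 0.9139

0.9139


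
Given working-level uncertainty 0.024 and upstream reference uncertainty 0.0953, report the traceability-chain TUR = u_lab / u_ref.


TUR = u_lab / u_ref
= 0.024 / 0.0953
= 0.2518

0.2518


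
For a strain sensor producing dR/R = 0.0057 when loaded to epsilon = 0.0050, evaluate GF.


GF = (dR/R) / epsilon
= 0.0057 / 0.0050
= 1.1400

1.1400


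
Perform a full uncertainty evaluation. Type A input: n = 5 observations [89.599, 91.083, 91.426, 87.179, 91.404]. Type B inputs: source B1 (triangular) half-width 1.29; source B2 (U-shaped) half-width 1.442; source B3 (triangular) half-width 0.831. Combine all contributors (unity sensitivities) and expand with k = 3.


mean = (89.599 + 91.083 + 91.426 + 87.179 + 91.404) / 5 = 90.1382
s = sqrt(sum((x - mean)^2)/(n-1)) = 1.816654
u_A = s / sqrt(n) = 1.816654 / sqrt(5) = 0.81243237
u_B1 = 1.29 / sqrt(6) = 0.52664029
u_B2 = 1.442 / sqrt(2) = 1.019648
u_B3 = 0.831 / sqrt(6) = 0.33925433
uc = sqrt(0.81243237^2 + 0.52664029^2 + 1.019648^2 + 0.33925433^2) = 1.4464342
U = k * uc = 3 * 1.4464342
U = 4.3393

4.3393


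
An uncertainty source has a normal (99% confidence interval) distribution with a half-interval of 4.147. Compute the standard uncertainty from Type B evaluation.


u_B = half_width / 2.576
u_B = 4.147 / 2.576
u_B = 1.6099

1.6099


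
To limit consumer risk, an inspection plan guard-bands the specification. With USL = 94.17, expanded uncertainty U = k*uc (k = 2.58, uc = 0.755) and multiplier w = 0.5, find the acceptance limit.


U = k * uc = 2.58 * 0.755 = 1.9479
guard band g = w * U = 0.5 * 1.9479 = 0.97395
AL = USL - g = 94.17 - 0.97395
AL = 93.1960

93.1960


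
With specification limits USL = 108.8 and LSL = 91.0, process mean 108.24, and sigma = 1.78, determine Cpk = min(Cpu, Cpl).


Cpu = (USL - mean) / (3*sigma) = (108.8 - 108.24) / (3*1.78) = 0.1049
Cpl = (mean - LSL) / (3*sigma) = (108.24 - 91.0) / (3*1.78) = 3.2285
Cpk = min(Cpu, Cpl) = 0.1049

0.1049


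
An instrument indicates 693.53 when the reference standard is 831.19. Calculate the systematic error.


Systematic error = measured - true
= 693.53 - 831.19
= -137.6600

-137.6600


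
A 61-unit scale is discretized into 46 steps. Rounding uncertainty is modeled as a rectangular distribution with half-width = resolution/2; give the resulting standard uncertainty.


resolution = range / divisions
resolution = 61 / 46 = 1.326087
u_res = resolution / (2*sqrt(3))
u_res = 1.326087 / 3.4641016
u_res = 0.3828

0.3828


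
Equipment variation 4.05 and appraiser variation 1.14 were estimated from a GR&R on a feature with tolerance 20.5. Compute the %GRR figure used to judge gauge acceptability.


GRR = sqrt(EV^2 + AV^2) = sqrt(4.05^2 + 1.14^2) = 4.2073864
%GRR = GRR / tol * 100 = 4.2073864 / 20.5 * 100
%GRR = 20.5238

20.5238


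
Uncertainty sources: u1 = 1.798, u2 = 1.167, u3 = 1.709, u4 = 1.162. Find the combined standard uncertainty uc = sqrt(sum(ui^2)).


uc = sqrt(1.798^2 + 1.167^2 + 1.709^2 + 1.162^2)
uc = sqrt(8.865618)
uc = 2.9775

2.9775


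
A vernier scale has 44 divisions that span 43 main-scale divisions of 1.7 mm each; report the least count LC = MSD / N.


LC = MSD / n_div
= 1.7 / 44
= 0.0386

0.0386


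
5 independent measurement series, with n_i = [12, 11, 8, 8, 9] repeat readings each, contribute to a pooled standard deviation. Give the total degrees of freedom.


nu = sum_i (n_i - 1)
nu = ((12 - 1) + (11 - 1) + (8 - 1) + (8 - 1) + (9 - 1))
nu = 11 + 10 + 7 + 7 + 8
nu = 43

43


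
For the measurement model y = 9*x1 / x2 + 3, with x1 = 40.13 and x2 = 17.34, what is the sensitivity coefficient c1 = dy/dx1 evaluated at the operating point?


y = 9*x1 / x2 + 3
dy/dx1 = 9/x2
Evaluate at x2 = 17.34: c1 = 9 / 17.34
c1 = 0.5190

0.5190


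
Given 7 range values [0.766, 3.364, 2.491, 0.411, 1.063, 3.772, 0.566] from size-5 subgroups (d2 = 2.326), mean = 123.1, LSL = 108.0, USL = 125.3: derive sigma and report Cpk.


R_bar = (0.766 + 3.364 + 2.491 + 0.411 + 1.063 + 3.772 + 0.566) / 7 = 1.7761429
sigma = R_bar / d2 = 1.7761429 / 2.326 = 0.763604
Cp = (USL - LSL)/(6*sigma) = (125.3 - 108.0)/(6*0.763604) = 3.7760
Cpu = (125.3 - 123.1)/(3*0.763604) = 0.9604
Cpl = (123.1 - 108.0)/(3*0.763604) = 6.5915
Cpk = min(Cpu, Cpl) = 0.9604

0.9604


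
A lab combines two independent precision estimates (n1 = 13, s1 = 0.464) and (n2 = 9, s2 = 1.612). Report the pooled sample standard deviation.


s_p = sqrt(((n1-1)*s1^2 + (n2-1)*s2^2) / (n1+n2-2))
numerator = (13-1)*0.464^2 + (9-1)*1.612^2 = 2.583552 + 20.788352 = 23.371904
denominator = 13 + 9 - 2 = 20
s_p^2 = 23.371904 / 20 = 1.1685952
s_p = sqrt(1.1685952) = 1.0810

1.0810


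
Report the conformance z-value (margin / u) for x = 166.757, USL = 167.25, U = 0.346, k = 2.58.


u = U / k = 0.346 / 2.58 = 0.13410853
margin = |USL - x| = |167.25 - 166.757| = 0.493
z = margin / u = 0.493 / 0.13410853
z = 3.6761

3.6761


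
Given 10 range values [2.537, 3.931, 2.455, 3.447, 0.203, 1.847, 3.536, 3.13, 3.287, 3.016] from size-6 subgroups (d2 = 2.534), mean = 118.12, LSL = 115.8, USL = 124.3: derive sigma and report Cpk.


R_bar = (2.537 + 3.931 + 2.455 + 3.447 + 0.203 + 1.847 + 3.536 + 3.13 + 3.287 + 3.016) / 10 = 2.7389
sigma = R_bar / d2 = 2.7389 / 2.534 = 1.0808603
Cp = (USL - LSL)/(6*sigma) = (124.3 - 115.8)/(6*1.0808603) = 1.3107
Cpu = (124.3 - 118.12)/(3*1.0808603) = 1.9059
Cpl = (118.12 - 115.8)/(3*1.0808603) = 0.7155
Cpk = min(Cpu, Cpl) = 0.7155

0.7155


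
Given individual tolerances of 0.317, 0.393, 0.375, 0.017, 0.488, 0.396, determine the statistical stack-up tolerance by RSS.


RSS = sqrt(0.317^2 + 0.393^2 + 0.375^2 + 0.017^2 + 0.488^2 + 0.396^2)
= sqrt(0.790812)
= 0.8893

0.8893


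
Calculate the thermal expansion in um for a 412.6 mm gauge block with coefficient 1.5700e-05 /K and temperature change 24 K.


dL = L * alpha * dT
= 412.6 * 1.5700e-05 * 24
= 0.1554677 mm
dL_um = 0.1554677 * 1000 = 155.4677 um

155.4677


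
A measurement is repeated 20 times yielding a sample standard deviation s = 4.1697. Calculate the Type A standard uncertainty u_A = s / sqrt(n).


u_A = s / sqrt(n)
u_A = 4.1697 / sqrt(20)
u_A = 4.1697 / 4.472136
u_A = 0.9324

0.9324


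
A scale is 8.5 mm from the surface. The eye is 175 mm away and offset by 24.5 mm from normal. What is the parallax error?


error = h * offset / d
= 8.5 * 24.5 / 175
= 1.1900

1.1900


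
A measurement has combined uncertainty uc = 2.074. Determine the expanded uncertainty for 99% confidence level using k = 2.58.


U = k * uc
U = 2.58 * 2.074
U = 5.3509

5.3509


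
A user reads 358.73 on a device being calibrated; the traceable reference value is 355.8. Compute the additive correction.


Correction = standard - reading
= 355.8 - 358.73
= -2.9300

-2.9300


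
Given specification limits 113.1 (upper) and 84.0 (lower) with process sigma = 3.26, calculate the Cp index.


Cp = (USL - LSL) / (6 * sigma)
= (113.1 - 84.0) / (6 * 3.26)
= 29.1000 / 19.5600
= 1.4877

1.4877


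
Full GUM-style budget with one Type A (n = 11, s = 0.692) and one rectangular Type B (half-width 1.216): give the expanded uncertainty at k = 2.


u_A = s / sqrt(n) = 0.692 / sqrt(11) = 0.20864585
u_B = half_width / sqrt(3) = 1.216 / sqrt(3) = 0.70205793
uc = sqrt(u_A^2 + u_B^2) = sqrt(0.20864585^2 + 0.70205793^2) = 0.73240592
U = k * uc = 2 * 0.73240592
U = 1.4648

1.4648


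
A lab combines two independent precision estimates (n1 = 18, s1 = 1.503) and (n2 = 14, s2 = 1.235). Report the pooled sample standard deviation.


s_p = sqrt(((n1-1)*s1^2 + (n2-1)*s2^2) / (n1+n2-2))
numerator = (18-1)*1.503^2 + (14-1)*1.235^2 = 38.403153 + 19.827925 = 58.231078
denominator = 18 + 14 - 2 = 30
s_p^2 = 58.231078 / 30 = 1.9410359
s_p = sqrt(1.9410359) = 1.3932

1.3932


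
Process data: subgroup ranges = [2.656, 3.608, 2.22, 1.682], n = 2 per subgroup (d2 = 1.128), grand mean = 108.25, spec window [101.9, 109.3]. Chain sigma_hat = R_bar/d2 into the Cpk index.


R_bar = (2.656 + 3.608 + 2.22 + 1.682) / 4 = 2.5415
sigma = R_bar / d2 = 2.5415 / 1.128 = 2.2531028
Cp = (USL - LSL)/(6*sigma) = (109.3 - 101.9)/(6*2.2531028) = 0.5474
Cpu = (109.3 - 108.25)/(3*2.2531028) = 0.1553
Cpl = (108.25 - 101.9)/(3*2.2531028) = 0.9394
Cpk = min(Cpu, Cpl) = 0.1553

0.1553


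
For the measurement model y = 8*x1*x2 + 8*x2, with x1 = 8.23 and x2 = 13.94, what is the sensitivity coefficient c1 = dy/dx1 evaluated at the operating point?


y = 8*x1*x2 + 8*x2
dy/dx1 = 8*x2
Evaluate at x2 = 13.94: c1 = 8 * 13.94
c1 = 111.5200

111.5200


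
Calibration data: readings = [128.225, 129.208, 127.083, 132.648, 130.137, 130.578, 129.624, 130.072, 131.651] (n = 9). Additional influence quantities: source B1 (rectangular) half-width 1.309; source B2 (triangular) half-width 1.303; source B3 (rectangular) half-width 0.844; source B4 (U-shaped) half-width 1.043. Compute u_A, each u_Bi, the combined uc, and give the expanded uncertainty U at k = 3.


mean = (128.225 + 129.208 + 127.083 + 132.648 + 130.137 + 130.578 + 129.624 + 130.072 + 131.651) / 9 = 129.914
s = sqrt(sum((x - mean)^2)/(n-1)) = 1.6754601
u_A = s / sqrt(n) = 1.6754601 / sqrt(9) = 0.5584867
u_B1 = 1.309 / sqrt(3) = 0.7557515
u_B2 = 1.303 / sqrt(6) = 0.53194752
u_B3 = 0.844 / sqrt(3) = 0.48728363
u_B4 = 1.043 / sqrt(2) = 0.73751237
uc = sqrt(0.5584867^2 + 0.7557515^2 + 0.53194752^2 + 0.48728363^2 + 0.73751237^2) = 1.3954948
U = k * uc = 3 * 1.3954948
U = 4.1865

4.1865


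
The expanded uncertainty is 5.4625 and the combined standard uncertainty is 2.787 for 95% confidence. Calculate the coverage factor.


k = U / uc
k = 5.4625 / 2.787
k = 1.96

1.96


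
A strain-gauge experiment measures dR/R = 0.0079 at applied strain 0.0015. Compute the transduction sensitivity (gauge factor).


GF = (dR/R) / epsilon
= 0.0079 / 0.0015
= 5.2667

5.2667


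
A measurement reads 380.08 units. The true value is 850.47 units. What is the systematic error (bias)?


Systematic error = measured - true
= 380.08 - 850.47
= -470.3900

-470.3900


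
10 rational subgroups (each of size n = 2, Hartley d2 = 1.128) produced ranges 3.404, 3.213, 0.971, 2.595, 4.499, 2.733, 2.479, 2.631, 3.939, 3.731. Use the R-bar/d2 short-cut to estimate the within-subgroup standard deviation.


R_bar = (3.404 + 3.213 + 0.971 + 2.595 + 4.499 + 2.733 + 2.479 + 2.631 + 3.939 + 3.731) / 10
R_bar = 30.195 / 10 = 3.0195
sigma_hat = R_bar / d2 = 3.0195 / 1.128 = 2.6769

2.6769


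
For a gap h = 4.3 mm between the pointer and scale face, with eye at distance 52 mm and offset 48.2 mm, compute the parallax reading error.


error = h * offset / d
= 4.3 * 48.2 / 52
= 3.9858

3.9858


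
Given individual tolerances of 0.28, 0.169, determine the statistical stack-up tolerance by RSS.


RSS = sqrt(0.28^2 + 0.169^2)
= sqrt(0.106961)
= 0.3270

0.3270


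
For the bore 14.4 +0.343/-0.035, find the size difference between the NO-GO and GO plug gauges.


GO = nominal - lower_tol (smallest hole = maximum material condition)
GO = 14.4 - 0.035 = 14.365
NO-GO = nominal + upper_tol (largest hole = least material condition)
NO-GO = 14.4 + 0.343 = 14.743
spread = NO-GO - GO = 14.743 - 14.365 = 0.3780

0.3780


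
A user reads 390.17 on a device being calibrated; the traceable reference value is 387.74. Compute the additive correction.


Correction = standard - reading
= 387.74 - 390.17
= -2.4300

-2.4300


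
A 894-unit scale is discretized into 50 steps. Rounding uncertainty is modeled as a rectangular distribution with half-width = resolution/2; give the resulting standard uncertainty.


resolution = range / divisions
resolution = 894 / 50 = 17.88
u_res = resolution / (2*sqrt(3))
u_res = 17.88 / 3.4641016
u_res = 5.1615

5.1615


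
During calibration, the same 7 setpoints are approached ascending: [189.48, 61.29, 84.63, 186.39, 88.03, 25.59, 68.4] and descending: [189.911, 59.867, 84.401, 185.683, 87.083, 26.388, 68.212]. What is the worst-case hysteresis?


|189.48 - 189.911| = 0.4310
|61.29 - 59.867| = 1.4230
|84.63 - 84.401| = 0.2290
|186.39 - 185.683| = 0.7070
|88.03 - 87.083| = 0.9470
|25.59 - 26.388| = 0.7980
|68.4 - 68.212| = 0.1880
hysteresis = max(diffs) = 1.4230

1.4230


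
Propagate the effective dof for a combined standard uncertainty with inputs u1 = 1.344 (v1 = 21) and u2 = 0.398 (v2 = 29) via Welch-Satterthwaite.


uc = sqrt(u1^2 + u2^2) = sqrt(1.344^2 + 0.398^2) = 1.4016918
v_eff = uc^4 / (u1^4/v1 + u2^4/v2)
= 1.4016918^4 / (1.344^4/21 + 0.398^4/29)
= 3.8602029 / 0.15623903
v_eff = 24.7070

24.7070


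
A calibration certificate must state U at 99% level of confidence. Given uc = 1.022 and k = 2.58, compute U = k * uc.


U = k * uc
U = 2.58 * 1.022
U = 2.6368

2.6368


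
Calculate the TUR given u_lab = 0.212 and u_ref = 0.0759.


TUR = u_lab / u_ref
= 0.212 / 0.0759
= 2.7931

2.7931


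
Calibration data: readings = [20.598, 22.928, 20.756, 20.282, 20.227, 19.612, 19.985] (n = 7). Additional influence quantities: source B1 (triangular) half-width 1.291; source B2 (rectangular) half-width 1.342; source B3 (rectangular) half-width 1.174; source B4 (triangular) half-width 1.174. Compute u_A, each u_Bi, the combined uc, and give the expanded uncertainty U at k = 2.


mean = (20.598 + 22.928 + 20.756 + 20.282 + 20.227 + 19.612 + 19.985) / 7 = 20.62685714
s = sqrt(sum((x - mean)^2)/(n-1)) = 1.0827047
u_A = s / sqrt(n) = 1.0827047 / sqrt(7) = 0.40922391
u_B1 = 1.291 / sqrt(6) = 0.52704854
u_B2 = 1.342 / sqrt(3) = 0.77480406
u_B3 = 1.174 / sqrt(3) = 0.67780922
u_B4 = 1.174 / sqrt(6) = 0.47928349
uc = sqrt(0.40922391^2 + 0.52704854^2 + 0.77480406^2 + 0.67780922^2 + 0.47928349^2) = 1.3170815
U = k * uc = 2 * 1.3170815
U = 2.6342

2.6342


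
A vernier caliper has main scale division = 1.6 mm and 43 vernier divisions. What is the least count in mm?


LC = MSD / n_div
= 1.6 / 43
= 0.0372

0.0372


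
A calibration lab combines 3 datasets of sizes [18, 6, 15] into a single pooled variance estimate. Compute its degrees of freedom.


nu = sum_i (n_i - 1)
nu = ((18 - 1) + (6 - 1) + (15 - 1))
nu = 17 + 5 + 14
nu = 36

36


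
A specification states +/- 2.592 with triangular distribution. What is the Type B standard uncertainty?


u_B = half_width / sqrt(6)
u_B = 2.592 / 2.4494897
u_B = 1.0582

1.0582


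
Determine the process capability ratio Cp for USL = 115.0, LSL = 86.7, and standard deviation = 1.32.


Cp = (USL - LSL) / (6 * sigma)
= (115.0 - 86.7) / (6 * 1.32)
= 28.3000 / 7.9200
= 3.5732

3.5732


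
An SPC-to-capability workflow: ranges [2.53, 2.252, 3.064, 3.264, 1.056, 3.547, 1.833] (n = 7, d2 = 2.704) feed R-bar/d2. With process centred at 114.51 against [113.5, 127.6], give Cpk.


R_bar = (2.53 + 2.252 + 3.064 + 3.264 + 1.056 + 3.547 + 1.833) / 7 = 2.5065714
sigma = R_bar / d2 = 2.5065714 / 2.704 = 0.92698646
Cp = (USL - LSL)/(6*sigma) = (127.6 - 113.5)/(6*0.92698646) = 2.5351
Cpu = (127.6 - 114.51)/(3*0.92698646) = 4.7070
Cpl = (114.51 - 113.5)/(3*0.92698646) = 0.3632
Cpk = min(Cpu, Cpl) = 0.3632

0.3632


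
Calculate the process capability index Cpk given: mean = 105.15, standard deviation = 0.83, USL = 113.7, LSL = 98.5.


Cpu = (USL - mean) / (3*sigma) = (113.7 - 105.15) / (3*0.83) = 3.4337
Cpl = (mean - LSL) / (3*sigma) = (105.15 - 98.5) / (3*0.83) = 2.6707
Cpk = min(Cpu, Cpl) = 2.6707

2.6707


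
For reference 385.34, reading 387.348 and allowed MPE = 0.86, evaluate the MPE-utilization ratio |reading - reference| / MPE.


e = indication - reference = 387.348 - 385.34 = 2.0080
|e| = 2.0080
ratio = |e| / MPE = 2.0080 / 0.86
ratio = 2.3349

2.3349


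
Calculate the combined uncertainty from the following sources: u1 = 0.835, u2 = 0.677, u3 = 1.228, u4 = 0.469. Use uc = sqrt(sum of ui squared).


uc = sqrt(0.835^2 + 0.677^2 + 1.228^2 + 0.469^2)
uc = sqrt(2.883499)
uc = 1.6981

1.6981


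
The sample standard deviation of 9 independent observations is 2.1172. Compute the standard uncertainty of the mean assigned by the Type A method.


u_A = s / sqrt(n)
u_A = 2.1172 / sqrt(9)
u_A = 2.1172 / 3
u_A = 0.7057

0.7057


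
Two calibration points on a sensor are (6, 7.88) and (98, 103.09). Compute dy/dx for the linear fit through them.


slope = (y2 - y1) / (x2 - x1)
= (103.09 - 7.88) / (98 - 6)
= 95.2100 / 92
= 1.0349

1.0349


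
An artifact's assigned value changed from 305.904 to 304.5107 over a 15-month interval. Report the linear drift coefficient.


rate = (v2 - v1) / months
= (304.5107 - 305.904) / 15
= -1.3933 / 15
= -0.0929

-0.0929


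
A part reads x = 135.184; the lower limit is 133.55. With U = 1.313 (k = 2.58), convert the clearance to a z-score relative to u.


u = U / k = 1.313 / 2.58 = 0.50891473
margin = |LSL - x| = |133.55 - 135.184| = 1.634
z = margin / u = 1.634 / 0.50891473
z = 3.2108

3.2108


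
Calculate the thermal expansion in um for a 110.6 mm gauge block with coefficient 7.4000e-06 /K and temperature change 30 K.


dL = L * alpha * dT
= 110.6 * 7.4000e-06 * 30
= 0.0245532 mm
dL_um = 0.0245532 * 1000 = 24.5532 um

24.5532


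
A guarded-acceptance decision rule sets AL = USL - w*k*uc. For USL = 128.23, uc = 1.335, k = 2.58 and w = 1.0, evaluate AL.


U = k * uc = 2.58 * 1.335 = 3.4443
guard band g = w * U = 1.0 * 3.4443 = 3.4443
AL = USL - g = 128.23 - 3.4443
AL = 124.7857

124.7857


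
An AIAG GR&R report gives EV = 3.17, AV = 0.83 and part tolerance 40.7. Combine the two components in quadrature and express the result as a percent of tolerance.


GRR = sqrt(EV^2 + AV^2) = sqrt(3.17^2 + 0.83^2) = 3.2768583
%GRR = GRR / tol * 100 = 3.2768583 / 40.7 * 100
%GRR = 8.0512

8.0512


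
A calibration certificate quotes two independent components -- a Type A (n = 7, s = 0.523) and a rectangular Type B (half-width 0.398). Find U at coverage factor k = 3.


u_A = s / sqrt(n) = 0.523 / sqrt(7) = 0.19767542
u_B = half_width / sqrt(3) = 0.398 / sqrt(3) = 0.22978541
uc = sqrt(u_A^2 + u_B^2) = sqrt(0.19767542^2 + 0.22978541^2) = 0.30311204
U = k * uc = 3 * 0.30311204
U = 0.9093

0.9093


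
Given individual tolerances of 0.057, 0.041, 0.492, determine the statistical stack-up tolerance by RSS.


RSS = sqrt(0.057^2 + 0.041^2 + 0.492^2)
= sqrt(0.246994)
= 0.4970

0.4970


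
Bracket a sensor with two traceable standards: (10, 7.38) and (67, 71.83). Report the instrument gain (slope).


slope = (y2 - y1) / (x2 - x1)
= (71.83 - 7.38) / (67 - 10)
= 64.4500 / 57
= 1.1307

1.1307


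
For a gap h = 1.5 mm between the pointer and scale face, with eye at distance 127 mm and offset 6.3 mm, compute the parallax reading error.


error = h * offset / d
= 1.5 * 6.3 / 127
= 0.0744

0.0744


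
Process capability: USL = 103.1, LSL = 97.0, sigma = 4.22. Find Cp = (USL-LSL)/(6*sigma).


Cp = (USL - LSL) / (6 * sigma)
= (103.1 - 97.0) / (6 * 4.22)
= 6.1000 / 25.3200
= 0.2409

0.2409


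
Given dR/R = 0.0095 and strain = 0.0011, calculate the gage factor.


GF = (dR/R) / epsilon
= 0.0095 / 0.0011
= 8.6364

8.6364


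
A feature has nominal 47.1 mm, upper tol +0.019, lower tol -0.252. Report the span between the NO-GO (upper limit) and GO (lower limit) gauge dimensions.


GO = nominal - lower_tol (smallest hole = maximum material condition)
GO = 47.1 - 0.252 = 46.848
NO-GO = nominal + upper_tol (largest hole = least material condition)
NO-GO = 47.1 + 0.019 = 47.119
spread = NO-GO - GO = 47.119 - 46.848 = 0.2710

0.2710


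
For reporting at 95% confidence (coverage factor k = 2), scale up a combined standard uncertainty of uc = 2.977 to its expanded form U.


U = k * uc
U = 2 * 2.977
U = 5.9540

5.9540


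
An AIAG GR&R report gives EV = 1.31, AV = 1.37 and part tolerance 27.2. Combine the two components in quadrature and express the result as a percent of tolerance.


GRR = sqrt(EV^2 + AV^2) = sqrt(1.31^2 + 1.37^2) = 1.895521
%GRR = GRR / tol * 100 = 1.895521 / 27.2 * 100
%GRR = 6.9688

6.9688


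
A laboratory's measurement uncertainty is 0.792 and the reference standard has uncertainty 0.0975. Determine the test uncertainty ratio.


TUR = u_lab / u_ref
= 0.792 / 0.0975
= 8.1231

8.1231


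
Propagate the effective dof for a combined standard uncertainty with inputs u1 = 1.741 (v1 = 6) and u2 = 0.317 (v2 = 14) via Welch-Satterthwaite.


uc = sqrt(u1^2 + u2^2) = sqrt(1.741^2 + 0.317^2) = 1.7696243
v_eff = uc^4 / (u1^4/v1 + u2^4/v2)
= 1.7696243^4 / (1.741^4/6 + 0.317^4/14)
= 9.8067317 / 1.5319633
v_eff = 6.4014

6.4014


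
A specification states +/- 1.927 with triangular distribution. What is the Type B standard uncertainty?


u_B = half_width / sqrt(6)
u_B = 1.927 / 2.4494897
u_B = 0.7867

0.7867


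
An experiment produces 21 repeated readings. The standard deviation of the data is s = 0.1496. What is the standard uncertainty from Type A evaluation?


u_A = s / sqrt(n)
u_A = 0.1496 / sqrt(21)
u_A = 0.1496 / 4.5825757
u_A = 0.0326

0.0326


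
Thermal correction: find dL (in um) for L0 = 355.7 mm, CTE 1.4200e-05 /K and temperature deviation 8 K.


dL = L * alpha * dT
= 355.7 * 1.4200e-05 * 8
= 0.0404075 mm
dL_um = 0.0404075 * 1000 = 40.4075 um

40.4075


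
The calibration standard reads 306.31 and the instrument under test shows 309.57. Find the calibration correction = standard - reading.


Correction = standard - reading
= 306.31 - 309.57
= -3.2600

-3.2600
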